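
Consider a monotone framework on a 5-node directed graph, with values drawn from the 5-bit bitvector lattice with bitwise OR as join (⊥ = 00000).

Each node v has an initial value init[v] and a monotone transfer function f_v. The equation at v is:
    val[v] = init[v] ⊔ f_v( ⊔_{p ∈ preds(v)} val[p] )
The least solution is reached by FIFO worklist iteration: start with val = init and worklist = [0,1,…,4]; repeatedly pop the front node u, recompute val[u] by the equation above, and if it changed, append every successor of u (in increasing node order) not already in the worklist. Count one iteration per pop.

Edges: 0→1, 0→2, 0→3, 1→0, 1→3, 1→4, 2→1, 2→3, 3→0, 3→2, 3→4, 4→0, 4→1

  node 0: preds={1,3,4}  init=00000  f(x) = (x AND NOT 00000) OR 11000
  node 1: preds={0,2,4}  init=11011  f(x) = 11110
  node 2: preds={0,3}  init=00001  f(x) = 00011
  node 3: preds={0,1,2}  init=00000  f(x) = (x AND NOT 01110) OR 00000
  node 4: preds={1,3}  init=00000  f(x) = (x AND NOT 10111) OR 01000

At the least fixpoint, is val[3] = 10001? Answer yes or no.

yes

Worklist (9 pops):
  #1 pop 0: in=11011 → 11011 (was 00000); enqueue []
  #2 pop 1: in=11011 → 11111 (was 11011); enqueue [0]
  #3 pop 2: in=11011 → 00011 (was 00001); enqueue [1]
  #4 pop 3: in=11111 → 10001 (was 00000); enqueue [2]
  #5 pop 4: in=11111 → 01000 (was 00000); enqueue []
  #6 pop 0: in=11111 → 11111 (was 11011); enqueue [3]
  #7 pop 1: in=11111 → 11111 (no change)
  #8 pop 2: in=11111 → 00011 (no change)
  #9 pop 3: in=11111 → 10001 (no change)

Fixpoint:
  val[0] = 11111
  val[1] = 11111
  val[2] = 00011
  val[3] = 10001
  val[4] = 01000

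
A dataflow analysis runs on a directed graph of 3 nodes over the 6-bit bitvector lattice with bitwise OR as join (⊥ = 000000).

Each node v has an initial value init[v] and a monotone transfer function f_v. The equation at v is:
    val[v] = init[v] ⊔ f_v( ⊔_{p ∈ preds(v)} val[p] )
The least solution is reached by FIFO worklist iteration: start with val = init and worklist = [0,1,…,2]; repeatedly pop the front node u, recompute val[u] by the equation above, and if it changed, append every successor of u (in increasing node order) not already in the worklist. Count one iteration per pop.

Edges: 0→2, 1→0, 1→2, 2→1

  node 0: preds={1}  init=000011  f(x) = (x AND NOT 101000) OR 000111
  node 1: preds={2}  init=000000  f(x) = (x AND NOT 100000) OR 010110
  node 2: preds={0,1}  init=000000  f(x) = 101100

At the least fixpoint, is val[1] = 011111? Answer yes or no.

no

Worklist (7 pops):
  #1 pop 0: in=000000 → 000111 (was 000011); enqueue []
  #2 pop 1: in=000000 → 010110 (was 000000); enqueue [0]
  #3 pop 2: in=010111 → 101100 (was 000000); enqueue [1]
  #4 pop 0: in=010110 → 010111 (was 000111); enqueue [2]
  #5 pop 1: in=101100 → 011110 (was 010110); enqueue [0]
  #6 pop 2: in=011111 → 101100 (no change)
  #7 pop 0: in=011110 → 010111 (no change)

Fixpoint:
  val[0] = 010111
  val[1] = 011110
  val[2] = 101100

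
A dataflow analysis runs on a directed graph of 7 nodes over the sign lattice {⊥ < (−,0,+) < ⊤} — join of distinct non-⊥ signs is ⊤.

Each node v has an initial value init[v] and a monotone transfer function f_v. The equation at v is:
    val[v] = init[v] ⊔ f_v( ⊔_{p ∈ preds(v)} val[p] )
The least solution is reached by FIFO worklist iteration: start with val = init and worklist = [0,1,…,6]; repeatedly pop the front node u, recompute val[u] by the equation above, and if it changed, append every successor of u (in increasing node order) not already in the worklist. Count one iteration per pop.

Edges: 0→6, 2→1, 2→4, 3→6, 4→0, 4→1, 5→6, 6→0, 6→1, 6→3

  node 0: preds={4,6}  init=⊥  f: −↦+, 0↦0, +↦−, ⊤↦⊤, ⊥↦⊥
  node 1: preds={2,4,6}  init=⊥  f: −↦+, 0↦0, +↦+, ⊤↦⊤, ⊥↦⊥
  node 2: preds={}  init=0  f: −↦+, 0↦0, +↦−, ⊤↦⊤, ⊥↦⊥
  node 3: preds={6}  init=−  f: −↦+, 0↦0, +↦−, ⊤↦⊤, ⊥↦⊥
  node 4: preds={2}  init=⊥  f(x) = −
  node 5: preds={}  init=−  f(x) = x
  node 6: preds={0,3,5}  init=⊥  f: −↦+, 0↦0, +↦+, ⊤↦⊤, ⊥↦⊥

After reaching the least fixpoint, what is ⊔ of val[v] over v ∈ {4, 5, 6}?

⊤

Iteration log — 15 steps:
  step 1. node 0  ⊔preds=⊥  new=⊥  stable
  step 2. node 1  ⊔preds=0  new=0  old=⊥  +wl: 
  step 3. node 2  ⊔preds=⊥  new=0  stable
  step 4. node 3  ⊔preds=⊥  new=−  stable
  step 5. node 4  ⊔preds=0  new=−  old=⊥  +wl: 0,1
  step 6. node 5  ⊔preds=⊥  new=−  stable
  step 7. node 6  ⊔preds=−  new=+  old=⊥  +wl: 3
  step 8. node 0  ⊔preds=⊤  new=⊤  old=⊥  +wl: 6
  step 9. node 1  ⊔preds=⊤  new=⊤  old=0  +wl: 
  step 10. node 3  ⊔preds=+  new=−  stable
  step 11. node 6  ⊔preds=⊤  new=⊤  old=+  +wl: 0,1,3
  step 12. node 0  ⊔preds=⊤  new=⊤  stable
  step 13. node 1  ⊔preds=⊤  new=⊤  stable
  step 14. node 3  ⊔preds=⊤  new=⊤  old=−  +wl: 6
  step 15. node 6  ⊔preds=⊤  new=⊤  stable

Least fixpoint reached:
  node 0: ⊤
  node 1: ⊤
  node 2: 0
  node 3: ⊤
  node 4: −
  node 5: −
  node 6: ⊤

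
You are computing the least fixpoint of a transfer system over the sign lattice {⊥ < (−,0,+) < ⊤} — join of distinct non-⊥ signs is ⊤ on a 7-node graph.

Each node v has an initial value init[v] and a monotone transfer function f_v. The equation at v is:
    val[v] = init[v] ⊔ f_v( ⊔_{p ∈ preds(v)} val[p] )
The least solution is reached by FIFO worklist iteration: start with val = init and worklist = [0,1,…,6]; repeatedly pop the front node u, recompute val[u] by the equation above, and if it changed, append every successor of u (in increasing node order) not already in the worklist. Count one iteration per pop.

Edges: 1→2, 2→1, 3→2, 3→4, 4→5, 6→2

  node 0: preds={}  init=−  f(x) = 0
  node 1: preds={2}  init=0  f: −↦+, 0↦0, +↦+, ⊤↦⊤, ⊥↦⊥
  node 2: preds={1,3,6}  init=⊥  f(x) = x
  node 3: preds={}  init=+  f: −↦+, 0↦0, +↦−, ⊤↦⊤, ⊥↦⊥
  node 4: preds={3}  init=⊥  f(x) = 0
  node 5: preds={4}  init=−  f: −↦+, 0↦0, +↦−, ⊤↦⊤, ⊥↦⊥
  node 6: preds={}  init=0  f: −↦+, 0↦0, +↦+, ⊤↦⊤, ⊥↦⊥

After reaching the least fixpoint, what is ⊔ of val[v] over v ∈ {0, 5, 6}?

⊤

Worklist (9 pops):
  #1 pop 0: in=⊥ → ⊤ (was −); enqueue []
  #2 pop 1: in=⊥ → 0 (no change)
  #3 pop 2: in=⊤ → ⊤ (was ⊥); enqueue [1]
  #4 pop 3: in=⊥ → + (no change)
  #5 pop 4: in=+ → 0 (was ⊥); enqueue []
  #6 pop 5: in=0 → ⊤ (was −); enqueue []
  #7 pop 6: in=⊥ → 0 (no change)
  #8 pop 1: in=⊤ → ⊤ (was 0); enqueue [2]
  #9 pop 2: in=⊤ → ⊤ (no change)

Fixpoint:
  val[0] = ⊤
  val[1] = ⊤
  val[2] = ⊤
  val[3] = +
  val[4] = 0
  val[5] = ⊤
  val[6] = 0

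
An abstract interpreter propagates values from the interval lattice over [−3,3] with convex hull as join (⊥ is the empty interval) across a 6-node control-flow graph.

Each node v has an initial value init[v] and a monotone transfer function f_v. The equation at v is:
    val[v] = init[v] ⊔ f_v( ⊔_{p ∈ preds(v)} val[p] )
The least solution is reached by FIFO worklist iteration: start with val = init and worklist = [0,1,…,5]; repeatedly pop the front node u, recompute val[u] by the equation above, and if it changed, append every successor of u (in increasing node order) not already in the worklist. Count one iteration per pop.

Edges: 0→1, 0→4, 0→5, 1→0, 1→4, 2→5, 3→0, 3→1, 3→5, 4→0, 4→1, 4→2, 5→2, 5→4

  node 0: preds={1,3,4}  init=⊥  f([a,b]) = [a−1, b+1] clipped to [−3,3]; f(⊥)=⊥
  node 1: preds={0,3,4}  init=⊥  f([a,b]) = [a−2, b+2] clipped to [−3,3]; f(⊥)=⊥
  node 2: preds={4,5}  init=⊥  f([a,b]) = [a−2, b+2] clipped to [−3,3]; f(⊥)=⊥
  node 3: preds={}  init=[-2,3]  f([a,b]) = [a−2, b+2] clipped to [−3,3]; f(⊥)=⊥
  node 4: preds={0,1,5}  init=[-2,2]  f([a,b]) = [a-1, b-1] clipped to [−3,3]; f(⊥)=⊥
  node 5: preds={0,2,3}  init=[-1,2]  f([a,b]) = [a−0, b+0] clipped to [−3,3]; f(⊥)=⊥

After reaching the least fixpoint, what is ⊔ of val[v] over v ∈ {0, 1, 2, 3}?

[-3,3]

Iteration log — 10 steps:
  step 1. node 0  ⊔preds=[-2,3]  new=[-3,3]  old=⊥  +wl: 
  step 2. node 1  ⊔preds=[-3,3]  new=[-3,3]  old=⊥  +wl: 0
  step 3. node 2  ⊔preds=[-2,2]  new=[-3,3]  old=⊥  +wl: 
  step 4. node 3  ⊔preds=⊥  new=[-2,3]  stable
  step 5. node 4  ⊔preds=[-3,3]  new=[-3,2]  old=[-2,2]  +wl: 1,2
  step 6. node 5  ⊔preds=[-3,3]  new=[-3,3]  old=[-1,2]  +wl: 4
  step 7. node 0  ⊔preds=[-3,3]  new=[-3,3]  stable
  step 8. node 1  ⊔preds=[-3,3]  new=[-3,3]  stable
  step 9. node 2  ⊔preds=[-3,3]  new=[-3,3]  stable
  step 10. node 4  ⊔preds=[-3,3]  new=[-3,2]  stable

Least fixpoint reached:
  node 0: [-3,3]
  node 1: [-3,3]
  node 2: [-3,3]
  node 3: [-2,3]
  node 4: [-3,2]
  node 5: [-3,3]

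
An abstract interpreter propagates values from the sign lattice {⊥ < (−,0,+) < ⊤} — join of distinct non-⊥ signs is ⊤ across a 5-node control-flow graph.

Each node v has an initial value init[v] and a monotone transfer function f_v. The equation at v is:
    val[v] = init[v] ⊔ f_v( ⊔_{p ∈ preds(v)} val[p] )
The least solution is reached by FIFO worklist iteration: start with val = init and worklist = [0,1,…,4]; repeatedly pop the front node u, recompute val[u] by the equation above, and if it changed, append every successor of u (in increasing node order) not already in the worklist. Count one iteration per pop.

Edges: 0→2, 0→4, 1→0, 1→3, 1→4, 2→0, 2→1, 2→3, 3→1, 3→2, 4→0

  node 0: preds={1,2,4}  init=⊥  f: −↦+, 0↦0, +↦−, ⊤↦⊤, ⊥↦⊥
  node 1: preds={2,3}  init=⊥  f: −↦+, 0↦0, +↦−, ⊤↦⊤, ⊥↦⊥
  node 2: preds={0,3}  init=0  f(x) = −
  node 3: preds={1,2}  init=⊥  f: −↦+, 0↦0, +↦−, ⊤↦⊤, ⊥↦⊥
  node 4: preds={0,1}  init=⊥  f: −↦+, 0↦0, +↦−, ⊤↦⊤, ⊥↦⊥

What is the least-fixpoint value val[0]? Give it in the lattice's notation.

Trace (11 dequeues):
  [1] u=0 | in 0 | out 0 | prev ⊥ | push {}
  [2] u=1 | in 0 | out 0 | prev ⊥ | push {0}
  [3] u=2 | in 0 | out ⊤ | prev 0 | push {1}
  [4] u=3 | in ⊤ | out ⊤ | prev ⊥ | push {2}
  [5] u=4 | in 0 | out 0 | prev ⊥ | push {}
  [6] u=0 | in ⊤ | out ⊤ | prev 0 | push {4}
  [7] u=1 | in ⊤ | out ⊤ | prev 0 | push {0,3}
  [8] u=2 | in ⊤ | out ⊤ | ==
  [9] u=4 | in ⊤ | out ⊤ | prev 0 | push {}
  [10] u=0 | in ⊤ | out ⊤ | ==
  [11] u=3 | in ⊤ | out ⊤ | ==

Converged values:
  [0] ⊤
  [1] ⊤
  [2] ⊤
  [3] ⊤
  [4] ⊤

⊤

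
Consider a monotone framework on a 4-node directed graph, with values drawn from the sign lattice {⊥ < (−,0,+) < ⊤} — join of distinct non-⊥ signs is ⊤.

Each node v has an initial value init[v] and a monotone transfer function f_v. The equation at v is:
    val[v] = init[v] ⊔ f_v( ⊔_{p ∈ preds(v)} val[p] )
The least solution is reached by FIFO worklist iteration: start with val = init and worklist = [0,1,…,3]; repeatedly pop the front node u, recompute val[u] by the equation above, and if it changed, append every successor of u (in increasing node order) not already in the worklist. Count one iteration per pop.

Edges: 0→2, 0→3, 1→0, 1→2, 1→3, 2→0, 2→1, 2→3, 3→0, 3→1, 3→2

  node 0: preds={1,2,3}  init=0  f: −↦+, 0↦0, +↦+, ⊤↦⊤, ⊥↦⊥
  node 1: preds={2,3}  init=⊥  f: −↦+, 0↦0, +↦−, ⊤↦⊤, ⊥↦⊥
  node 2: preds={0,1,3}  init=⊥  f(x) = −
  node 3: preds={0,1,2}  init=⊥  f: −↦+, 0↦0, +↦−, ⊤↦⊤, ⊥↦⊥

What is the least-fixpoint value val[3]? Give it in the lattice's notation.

Worklist (9 pops):
  #1 pop 0: in=⊥ → 0 (no change)
  #2 pop 1: in=⊥ → ⊥ (no change)
  #3 pop 2: in=0 → − (was ⊥); enqueue [0,1]
  #4 pop 3: in=⊤ → ⊤ (was ⊥); enqueue [2]
  #5 pop 0: in=⊤ → ⊤ (was 0); enqueue [3]
  #6 pop 1: in=⊤ → ⊤ (was ⊥); enqueue [0]
  #7 pop 2: in=⊤ → − (no change)
  #8 pop 3: in=⊤ → ⊤ (no change)
  #9 pop 0: in=⊤ → ⊤ (no change)

Fixpoint:
  val[0] = ⊤
  val[1] = ⊤
  val[2] = −
  val[3] = ⊤

⊤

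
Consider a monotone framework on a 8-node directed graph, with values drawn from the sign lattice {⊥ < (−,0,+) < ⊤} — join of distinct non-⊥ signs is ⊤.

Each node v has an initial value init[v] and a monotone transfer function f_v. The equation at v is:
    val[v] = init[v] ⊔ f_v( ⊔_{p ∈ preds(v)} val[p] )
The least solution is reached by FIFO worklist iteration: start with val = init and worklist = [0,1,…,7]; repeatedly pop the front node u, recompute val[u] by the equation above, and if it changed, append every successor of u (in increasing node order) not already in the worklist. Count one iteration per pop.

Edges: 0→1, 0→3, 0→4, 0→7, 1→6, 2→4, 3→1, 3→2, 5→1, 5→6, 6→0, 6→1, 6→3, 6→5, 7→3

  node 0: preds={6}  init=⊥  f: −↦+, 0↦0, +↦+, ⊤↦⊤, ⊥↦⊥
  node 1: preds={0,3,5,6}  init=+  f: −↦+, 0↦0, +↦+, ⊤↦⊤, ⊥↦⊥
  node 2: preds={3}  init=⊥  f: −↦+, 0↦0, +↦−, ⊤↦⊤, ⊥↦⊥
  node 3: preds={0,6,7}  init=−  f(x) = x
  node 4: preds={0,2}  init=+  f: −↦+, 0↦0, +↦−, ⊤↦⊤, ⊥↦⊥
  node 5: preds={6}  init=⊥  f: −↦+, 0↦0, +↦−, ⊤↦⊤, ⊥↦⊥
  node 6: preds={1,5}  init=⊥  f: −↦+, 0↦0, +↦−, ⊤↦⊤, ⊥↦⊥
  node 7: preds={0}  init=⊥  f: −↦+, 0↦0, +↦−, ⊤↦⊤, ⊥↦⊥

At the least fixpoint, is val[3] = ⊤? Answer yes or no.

Trace (26 dequeues):
  [1] u=0 | in ⊥ | out ⊥ | ==
  [2] u=1 | in − | out + | ==
  [3] u=2 | in − | out + | prev ⊥ | push {}
  [4] u=3 | in ⊥ | out − | ==
  [5] u=4 | in + | out ⊤ | prev + | push {}
  [6] u=5 | in ⊥ | out ⊥ | ==
  [7] u=6 | in + | out − | prev ⊥ | push {0,1,3,5}
  [8] u=7 | in ⊥ | out ⊥ | ==
  [9] u=0 | in − | out + | prev ⊥ | push {4,7}
  [10] u=1 | in ⊤ | out ⊤ | prev + | push {6}
  [11] u=3 | in ⊤ | out ⊤ | prev − | push {1,2}
  [12] u=5 | in − | out + | prev ⊥ | push {}
  [13] u=4 | in + | out ⊤ | ==
  [14] u=7 | in + | out − | prev ⊥ | push {3}
  [15] u=6 | in ⊤ | out ⊤ | prev − | push {0,5}
  [16] u=1 | in ⊤ | out ⊤ | ==
  [17] u=2 | in ⊤ | out ⊤ | prev + | push {4}
  [18] u=3 | in ⊤ | out ⊤ | ==
  [19] u=0 | in ⊤ | out ⊤ | prev + | push {1,3,7}
  [20] u=5 | in ⊤ | out ⊤ | prev + | push {6}
  [21] u=4 | in ⊤ | out ⊤ | ==
  [22] u=1 | in ⊤ | out ⊤ | ==
  [23] u=3 | in ⊤ | out ⊤ | ==
  [24] u=7 | in ⊤ | out ⊤ | prev − | push {3}
  [25] u=6 | in ⊤ | out ⊤ | ==
  [26] u=3 | in ⊤ | out ⊤ | ==

Converged values:
  [0] ⊤
  [1] ⊤
  [2] ⊤
  [3] ⊤
  [4] ⊤
  [5] ⊤
  [6] ⊤
  [7] ⊤

yes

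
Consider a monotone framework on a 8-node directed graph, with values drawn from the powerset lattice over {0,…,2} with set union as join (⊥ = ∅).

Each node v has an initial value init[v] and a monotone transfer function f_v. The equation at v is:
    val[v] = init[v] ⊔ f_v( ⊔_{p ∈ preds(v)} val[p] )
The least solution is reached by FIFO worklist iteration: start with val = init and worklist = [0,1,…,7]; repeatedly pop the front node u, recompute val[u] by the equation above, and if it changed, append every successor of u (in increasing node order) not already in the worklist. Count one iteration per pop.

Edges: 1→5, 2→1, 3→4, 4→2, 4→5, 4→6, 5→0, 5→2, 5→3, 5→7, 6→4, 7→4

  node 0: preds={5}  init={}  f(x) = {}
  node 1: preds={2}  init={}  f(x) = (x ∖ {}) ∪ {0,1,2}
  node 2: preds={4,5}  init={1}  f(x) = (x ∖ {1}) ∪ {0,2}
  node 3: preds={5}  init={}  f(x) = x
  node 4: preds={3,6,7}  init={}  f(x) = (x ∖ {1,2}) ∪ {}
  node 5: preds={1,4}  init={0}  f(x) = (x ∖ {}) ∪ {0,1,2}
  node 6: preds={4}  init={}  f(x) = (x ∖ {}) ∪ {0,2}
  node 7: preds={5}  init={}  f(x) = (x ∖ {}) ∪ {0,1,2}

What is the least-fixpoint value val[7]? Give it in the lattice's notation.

Trace (13 dequeues):
  [1] u=0 | in {0} | out {} | ==
  [2] u=1 | in {1} | out {0,1,2} | prev {} | push {}
  [3] u=2 | in {0} | out {0,1,2} | prev {1} | push {1}
  [4] u=3 | in {0} | out {0} | prev {} | push {}
  [5] u=4 | in {0} | out {0} | prev {} | push {2}
  [6] u=5 | in {0,1,2} | out {0,1,2} | prev {0} | push {0,3}
  [7] u=6 | in {0} | out {0,2} | prev {} | push {4}
  [8] u=7 | in {0,1,2} | out {0,1,2} | prev {} | push {}
  [9] u=1 | in {0,1,2} | out {0,1,2} | ==
  [10] u=2 | in {0,1,2} | out {0,1,2} | ==
  [11] u=0 | in {0,1,2} | out {} | ==
  [12] u=3 | in {0,1,2} | out {0,1,2} | prev {0} | push {}
  [13] u=4 | in {0,1,2} | out {0} | ==

Converged values:
  [0] {}
  [1] {0,1,2}
  [2] {0,1,2}
  [3] {0,1,2}
  [4] {0}
  [5] {0,1,2}
  [6] {0,2}
  [7] {0,1,2}

{0,1,2}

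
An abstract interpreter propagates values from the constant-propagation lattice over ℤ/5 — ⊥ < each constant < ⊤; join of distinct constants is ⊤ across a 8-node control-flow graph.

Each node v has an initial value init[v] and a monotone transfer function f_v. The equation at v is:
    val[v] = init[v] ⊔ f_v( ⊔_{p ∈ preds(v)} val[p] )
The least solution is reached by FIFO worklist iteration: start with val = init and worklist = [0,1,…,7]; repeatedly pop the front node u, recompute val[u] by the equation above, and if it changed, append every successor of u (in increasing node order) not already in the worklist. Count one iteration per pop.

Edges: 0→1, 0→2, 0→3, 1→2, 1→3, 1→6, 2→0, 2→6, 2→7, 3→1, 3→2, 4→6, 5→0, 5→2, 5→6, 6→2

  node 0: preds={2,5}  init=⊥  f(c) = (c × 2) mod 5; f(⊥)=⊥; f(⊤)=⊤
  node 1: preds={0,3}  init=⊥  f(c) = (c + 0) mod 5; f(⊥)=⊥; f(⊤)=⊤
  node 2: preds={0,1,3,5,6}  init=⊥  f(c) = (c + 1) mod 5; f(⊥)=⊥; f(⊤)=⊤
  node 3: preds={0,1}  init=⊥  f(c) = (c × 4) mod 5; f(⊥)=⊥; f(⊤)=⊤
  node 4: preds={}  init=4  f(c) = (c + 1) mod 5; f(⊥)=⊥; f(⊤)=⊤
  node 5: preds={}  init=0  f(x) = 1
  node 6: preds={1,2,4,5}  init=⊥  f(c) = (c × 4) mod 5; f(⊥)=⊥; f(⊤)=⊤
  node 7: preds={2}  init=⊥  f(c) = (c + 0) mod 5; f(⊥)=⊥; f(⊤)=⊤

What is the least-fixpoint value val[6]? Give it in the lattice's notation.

⊤

Trace (17 dequeues):
  [1] u=0 | in 0 | out 0 | prev ⊥ | push {}
  [2] u=1 | in 0 | out 0 | prev ⊥ | push {}
  [3] u=2 | in 0 | out 1 | prev ⊥ | push {0}
  [4] u=3 | in 0 | out 0 | prev ⊥ | push {1,2}
  [5] u=4 | in ⊥ | out 4 | ==
  [6] u=5 | in ⊥ | out ⊤ | prev 0 | push {}
  [7] u=6 | in ⊤ | out ⊤ | prev ⊥ | push {}
  [8] u=7 | in 1 | out 1 | prev ⊥ | push {}
  [9] u=0 | in ⊤ | out ⊤ | prev 0 | push {3}
  [10] u=1 | in ⊤ | out ⊤ | prev 0 | push {6}
  [11] u=2 | in ⊤ | out ⊤ | prev 1 | push {0,7}
  [12] u=3 | in ⊤ | out ⊤ | prev 0 | push {1,2}
  [13] u=6 | in ⊤ | out ⊤ | ==
  [14] u=0 | in ⊤ | out ⊤ | ==
  [15] u=7 | in ⊤ | out ⊤ | prev 1 | push {}
  [16] u=1 | in ⊤ | out ⊤ | ==
  [17] u=2 | in ⊤ | out ⊤ | ==

Converged values:
  [0] ⊤
  [1] ⊤
  [2] ⊤
  [3] ⊤
  [4] 4
  [5] ⊤
  [6] ⊤
  [7] ⊤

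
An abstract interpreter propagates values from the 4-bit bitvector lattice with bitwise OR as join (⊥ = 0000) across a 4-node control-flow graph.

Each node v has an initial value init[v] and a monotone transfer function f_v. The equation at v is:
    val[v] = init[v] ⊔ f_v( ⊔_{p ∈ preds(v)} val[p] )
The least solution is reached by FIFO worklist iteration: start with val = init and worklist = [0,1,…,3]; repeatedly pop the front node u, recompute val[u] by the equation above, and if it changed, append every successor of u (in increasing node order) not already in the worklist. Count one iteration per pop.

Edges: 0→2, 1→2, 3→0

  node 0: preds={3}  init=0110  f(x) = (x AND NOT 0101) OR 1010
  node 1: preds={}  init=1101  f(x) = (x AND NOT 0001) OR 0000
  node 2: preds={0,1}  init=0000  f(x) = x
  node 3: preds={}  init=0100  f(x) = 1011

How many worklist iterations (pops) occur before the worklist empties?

5

Worklist (5 pops):
  #1 pop 0: in=0100 → 1110 (was 0110); enqueue []
  #2 pop 1: in=0000 → 1101 (no change)
  #3 pop 2: in=1111 → 1111 (was 0000); enqueue []
  #4 pop 3: in=0000 → 1111 (was 0100); enqueue [0]
  #5 pop 0: in=1111 → 1110 (no change)

Fixpoint:
  val[0] = 1110
  val[1] = 1101
  val[2] = 1111
  val[3] = 1111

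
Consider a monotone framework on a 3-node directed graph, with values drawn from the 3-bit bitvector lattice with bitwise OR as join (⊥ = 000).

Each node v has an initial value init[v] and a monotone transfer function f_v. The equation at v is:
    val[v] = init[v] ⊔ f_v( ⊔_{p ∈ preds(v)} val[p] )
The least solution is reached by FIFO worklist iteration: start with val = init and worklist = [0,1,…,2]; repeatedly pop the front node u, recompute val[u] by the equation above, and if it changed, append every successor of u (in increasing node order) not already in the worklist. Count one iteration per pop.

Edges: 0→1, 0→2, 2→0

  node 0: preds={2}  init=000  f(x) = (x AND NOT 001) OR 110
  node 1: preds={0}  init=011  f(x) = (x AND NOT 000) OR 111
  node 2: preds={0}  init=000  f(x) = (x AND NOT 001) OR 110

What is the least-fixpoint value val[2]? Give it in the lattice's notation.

110

Iteration log — 4 steps:
  step 1. node 0  ⊔preds=000  new=110  old=000  +wl: 
  step 2. node 1  ⊔preds=110  new=111  old=011  +wl: 
  step 3. node 2  ⊔preds=110  new=110  old=000  +wl: 0
  step 4. node 0  ⊔preds=110  new=110  stable

Least fixpoint reached:
  node 0: 110
  node 1: 111
  node 2: 110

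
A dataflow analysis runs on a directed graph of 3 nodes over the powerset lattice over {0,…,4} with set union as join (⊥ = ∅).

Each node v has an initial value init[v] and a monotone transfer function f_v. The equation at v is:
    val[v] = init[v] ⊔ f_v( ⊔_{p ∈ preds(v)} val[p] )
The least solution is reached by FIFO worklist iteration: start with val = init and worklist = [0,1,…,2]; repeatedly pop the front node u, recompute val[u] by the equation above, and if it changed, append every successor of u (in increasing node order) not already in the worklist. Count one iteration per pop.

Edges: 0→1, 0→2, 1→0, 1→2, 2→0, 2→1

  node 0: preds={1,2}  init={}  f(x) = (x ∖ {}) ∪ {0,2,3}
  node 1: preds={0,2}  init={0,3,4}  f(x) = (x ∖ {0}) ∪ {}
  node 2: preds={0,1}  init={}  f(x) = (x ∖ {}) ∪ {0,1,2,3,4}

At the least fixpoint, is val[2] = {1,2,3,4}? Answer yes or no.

Trace (7 dequeues):
  [1] u=0 | in {0,3,4} | out {0,2,3,4} | prev {} | push {}
  [2] u=1 | in {0,2,3,4} | out {0,2,3,4} | prev {0,3,4} | push {0}
  [3] u=2 | in {0,2,3,4} | out {0,1,2,3,4} | prev {} | push {1}
  [4] u=0 | in {0,1,2,3,4} | out {0,1,2,3,4} | prev {0,2,3,4} | push {2}
  [5] u=1 | in {0,1,2,3,4} | out {0,1,2,3,4} | prev {0,2,3,4} | push {0}
  [6] u=2 | in {0,1,2,3,4} | out {0,1,2,3,4} | ==
  [7] u=0 | in {0,1,2,3,4} | out {0,1,2,3,4} | ==

Converged values:
  [0] {0,1,2,3,4}
  [1] {0,1,2,3,4}
  [2] {0,1,2,3,4}

no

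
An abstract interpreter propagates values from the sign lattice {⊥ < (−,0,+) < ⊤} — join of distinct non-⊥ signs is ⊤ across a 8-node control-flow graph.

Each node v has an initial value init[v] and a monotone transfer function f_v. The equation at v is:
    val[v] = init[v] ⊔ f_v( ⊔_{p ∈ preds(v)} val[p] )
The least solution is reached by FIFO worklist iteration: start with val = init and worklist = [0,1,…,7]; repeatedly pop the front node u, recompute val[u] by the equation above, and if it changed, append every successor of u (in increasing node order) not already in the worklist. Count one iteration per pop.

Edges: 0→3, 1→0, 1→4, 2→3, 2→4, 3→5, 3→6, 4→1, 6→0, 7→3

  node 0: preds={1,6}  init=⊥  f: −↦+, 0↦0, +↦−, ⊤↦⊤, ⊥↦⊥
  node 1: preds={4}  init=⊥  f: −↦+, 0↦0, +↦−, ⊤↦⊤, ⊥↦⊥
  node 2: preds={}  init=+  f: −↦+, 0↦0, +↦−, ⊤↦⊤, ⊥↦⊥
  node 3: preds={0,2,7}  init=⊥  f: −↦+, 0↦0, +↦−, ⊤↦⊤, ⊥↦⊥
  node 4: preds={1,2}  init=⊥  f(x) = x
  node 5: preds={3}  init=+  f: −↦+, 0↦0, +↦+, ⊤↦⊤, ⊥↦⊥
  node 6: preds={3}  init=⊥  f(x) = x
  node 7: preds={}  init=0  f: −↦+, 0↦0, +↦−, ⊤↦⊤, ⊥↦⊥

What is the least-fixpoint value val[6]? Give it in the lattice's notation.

⊤

Iteration log — 15 steps:
  step 1. node 0  ⊔preds=⊥  new=⊥  stable
  step 2. node 1  ⊔preds=⊥  new=⊥  stable
  step 3. node 2  ⊔preds=⊥  new=+  stable
  step 4. node 3  ⊔preds=⊤  new=⊤  old=⊥  +wl: 
  step 5. node 4  ⊔preds=+  new=+  old=⊥  +wl: 1
  step 6. node 5  ⊔preds=⊤  new=⊤  old=+  +wl: 
  step 7. node 6  ⊔preds=⊤  new=⊤  old=⊥  +wl: 0
  step 8. node 7  ⊔preds=⊥  new=0  stable
  step 9. node 1  ⊔preds=+  new=−  old=⊥  +wl: 4
  step 10. node 0  ⊔preds=⊤  new=⊤  old=⊥  +wl: 3
  step 11. node 4  ⊔preds=⊤  new=⊤  old=+  +wl: 1
  step 12. node 3  ⊔preds=⊤  new=⊤  stable
  step 13. node 1  ⊔preds=⊤  new=⊤  old=−  +wl: 0,4
  step 14. node 0  ⊔preds=⊤  new=⊤  stable
  step 15. node 4  ⊔preds=⊤  new=⊤  stable

Least fixpoint reached:
  node 0: ⊤
  node 1: ⊤
  node 2: +
  node 3: ⊤
  node 4: ⊤
  node 5: ⊤
  node 6: ⊤
  node 7: 0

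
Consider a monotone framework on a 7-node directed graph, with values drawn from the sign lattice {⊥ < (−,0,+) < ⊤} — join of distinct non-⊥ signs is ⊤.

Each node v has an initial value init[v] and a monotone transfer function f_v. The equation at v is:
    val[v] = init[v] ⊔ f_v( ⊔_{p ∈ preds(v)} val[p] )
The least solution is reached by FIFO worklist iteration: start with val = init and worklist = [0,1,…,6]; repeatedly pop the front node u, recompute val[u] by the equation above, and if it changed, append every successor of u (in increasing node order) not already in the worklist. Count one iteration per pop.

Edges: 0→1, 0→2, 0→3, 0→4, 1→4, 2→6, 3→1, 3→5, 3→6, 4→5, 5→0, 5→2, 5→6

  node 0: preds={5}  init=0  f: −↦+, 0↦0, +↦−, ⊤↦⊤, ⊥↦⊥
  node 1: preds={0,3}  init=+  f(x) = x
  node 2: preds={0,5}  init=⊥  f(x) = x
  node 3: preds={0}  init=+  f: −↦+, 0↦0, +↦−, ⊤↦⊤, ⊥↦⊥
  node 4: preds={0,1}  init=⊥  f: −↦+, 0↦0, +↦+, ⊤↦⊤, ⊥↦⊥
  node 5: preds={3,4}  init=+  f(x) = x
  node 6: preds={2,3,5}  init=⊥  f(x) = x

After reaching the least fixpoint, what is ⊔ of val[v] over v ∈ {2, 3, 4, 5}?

⊤

Trace (10 dequeues):
  [1] u=0 | in + | out ⊤ | prev 0 | push {}
  [2] u=1 | in ⊤ | out ⊤ | prev + | push {}
  [3] u=2 | in ⊤ | out ⊤ | prev ⊥ | push {}
  [4] u=3 | in ⊤ | out ⊤ | prev + | push {1}
  [5] u=4 | in ⊤ | out ⊤ | prev ⊥ | push {}
  [6] u=5 | in ⊤ | out ⊤ | prev + | push {0,2}
  [7] u=6 | in ⊤ | out ⊤ | prev ⊥ | push {}
  [8] u=1 | in ⊤ | out ⊤ | ==
  [9] u=0 | in ⊤ | out ⊤ | ==
  [10] u=2 | in ⊤ | out ⊤ | ==

Converged values:
  [0] ⊤
  [1] ⊤
  [2] ⊤
  [3] ⊤
  [4] ⊤
  [5] ⊤
  [6] ⊤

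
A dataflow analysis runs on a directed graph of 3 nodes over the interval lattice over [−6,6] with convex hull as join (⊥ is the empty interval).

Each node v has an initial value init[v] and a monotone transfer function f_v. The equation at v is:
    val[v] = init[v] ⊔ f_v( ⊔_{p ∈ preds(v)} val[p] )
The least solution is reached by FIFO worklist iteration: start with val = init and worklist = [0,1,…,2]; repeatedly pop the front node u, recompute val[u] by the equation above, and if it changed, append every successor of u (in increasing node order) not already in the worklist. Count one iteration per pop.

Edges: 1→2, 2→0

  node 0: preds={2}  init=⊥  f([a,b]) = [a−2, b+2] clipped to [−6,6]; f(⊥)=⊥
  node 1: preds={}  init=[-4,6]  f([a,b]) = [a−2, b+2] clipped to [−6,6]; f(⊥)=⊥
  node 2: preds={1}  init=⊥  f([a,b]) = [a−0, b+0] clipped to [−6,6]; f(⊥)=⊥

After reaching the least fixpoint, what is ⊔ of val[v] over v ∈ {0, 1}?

[-6,6]

Iteration log — 4 steps:
  step 1. node 0  ⊔preds=⊥  new=⊥  stable
  step 2. node 1  ⊔preds=⊥  new=[-4,6]  stable
  step 3. node 2  ⊔preds=[-4,6]  new=[-4,6]  old=⊥  +wl: 0
  step 4. node 0  ⊔preds=[-4,6]  new=[-6,6]  old=⊥  +wl: 

Least fixpoint reached:
  node 0: [-6,6]
  node 1: [-4,6]
  node 2: [-4,6]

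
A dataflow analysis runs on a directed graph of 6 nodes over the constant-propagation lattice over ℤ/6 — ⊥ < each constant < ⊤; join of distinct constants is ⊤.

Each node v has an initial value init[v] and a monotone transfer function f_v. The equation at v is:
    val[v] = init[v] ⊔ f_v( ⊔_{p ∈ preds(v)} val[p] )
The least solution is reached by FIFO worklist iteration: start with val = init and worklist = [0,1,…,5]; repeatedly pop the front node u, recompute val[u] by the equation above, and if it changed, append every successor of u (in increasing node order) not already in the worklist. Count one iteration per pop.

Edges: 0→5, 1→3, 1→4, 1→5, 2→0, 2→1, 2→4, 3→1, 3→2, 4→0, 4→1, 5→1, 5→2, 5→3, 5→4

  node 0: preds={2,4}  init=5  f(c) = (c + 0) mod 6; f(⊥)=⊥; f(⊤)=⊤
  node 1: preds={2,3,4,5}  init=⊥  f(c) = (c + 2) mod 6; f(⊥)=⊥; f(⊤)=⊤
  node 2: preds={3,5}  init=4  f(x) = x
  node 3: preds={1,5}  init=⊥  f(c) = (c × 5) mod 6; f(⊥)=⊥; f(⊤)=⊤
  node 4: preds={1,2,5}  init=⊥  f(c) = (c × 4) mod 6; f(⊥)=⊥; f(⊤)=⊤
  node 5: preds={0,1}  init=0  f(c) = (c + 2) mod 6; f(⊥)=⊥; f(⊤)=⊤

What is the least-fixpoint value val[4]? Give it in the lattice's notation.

Worklist (11 pops):
  #1 pop 0: in=4 → ⊤ (was 5); enqueue []
  #2 pop 1: in=⊤ → ⊤ (was ⊥); enqueue []
  #3 pop 2: in=0 → ⊤ (was 4); enqueue [0,1]
  #4 pop 3: in=⊤ → ⊤ (was ⊥); enqueue [2]
  #5 pop 4: in=⊤ → ⊤ (was ⊥); enqueue []
  #6 pop 5: in=⊤ → ⊤ (was 0); enqueue [3,4]
  #7 pop 0: in=⊤ → ⊤ (no change)
  #8 pop 1: in=⊤ → ⊤ (no change)
  #9 pop 2: in=⊤ → ⊤ (no change)
  #10 pop 3: in=⊤ → ⊤ (no change)
  #11 pop 4: in=⊤ → ⊤ (no change)

Fixpoint:
  val[0] = ⊤
  val[1] = ⊤
  val[2] = ⊤
  val[3] = ⊤
  val[4] = ⊤
  val[5] = ⊤

⊤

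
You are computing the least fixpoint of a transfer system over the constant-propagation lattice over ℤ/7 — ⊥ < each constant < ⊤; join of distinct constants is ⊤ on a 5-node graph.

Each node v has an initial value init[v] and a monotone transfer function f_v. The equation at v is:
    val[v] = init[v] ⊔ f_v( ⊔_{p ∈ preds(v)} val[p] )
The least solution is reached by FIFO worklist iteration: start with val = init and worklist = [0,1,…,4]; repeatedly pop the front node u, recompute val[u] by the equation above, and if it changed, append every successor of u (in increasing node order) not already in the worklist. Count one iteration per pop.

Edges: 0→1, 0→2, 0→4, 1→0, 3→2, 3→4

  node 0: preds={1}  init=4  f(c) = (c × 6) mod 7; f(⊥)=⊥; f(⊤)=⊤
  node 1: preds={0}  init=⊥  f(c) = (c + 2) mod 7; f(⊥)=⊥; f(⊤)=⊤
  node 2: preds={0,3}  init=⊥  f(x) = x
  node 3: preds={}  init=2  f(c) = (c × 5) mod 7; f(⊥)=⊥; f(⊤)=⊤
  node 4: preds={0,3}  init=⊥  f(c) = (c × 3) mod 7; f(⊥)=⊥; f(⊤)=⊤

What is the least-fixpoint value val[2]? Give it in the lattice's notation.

Iteration log — 10 steps:
  step 1. node 0  ⊔preds=⊥  new=4  stable
  step 2. node 1  ⊔preds=4  new=6  old=⊥  +wl: 0
  step 3. node 2  ⊔preds=⊤  new=⊤  old=⊥  +wl: 
  step 4. node 3  ⊔preds=⊥  new=2  stable
  step 5. node 4  ⊔preds=⊤  new=⊤  old=⊥  +wl: 
  step 6. node 0  ⊔preds=6  new=⊤  old=4  +wl: 1,2,4
  step 7. node 1  ⊔preds=⊤  new=⊤  old=6  +wl: 0
  step 8. node 2  ⊔preds=⊤  new=⊤  stable
  step 9. node 4  ⊔preds=⊤  new=⊤  stable
  step 10. node 0  ⊔preds=⊤  new=⊤  stable

Least fixpoint reached:
  node 0: ⊤
  node 1: ⊤
  node 2: ⊤
  node 3: 2
  node 4: ⊤

⊤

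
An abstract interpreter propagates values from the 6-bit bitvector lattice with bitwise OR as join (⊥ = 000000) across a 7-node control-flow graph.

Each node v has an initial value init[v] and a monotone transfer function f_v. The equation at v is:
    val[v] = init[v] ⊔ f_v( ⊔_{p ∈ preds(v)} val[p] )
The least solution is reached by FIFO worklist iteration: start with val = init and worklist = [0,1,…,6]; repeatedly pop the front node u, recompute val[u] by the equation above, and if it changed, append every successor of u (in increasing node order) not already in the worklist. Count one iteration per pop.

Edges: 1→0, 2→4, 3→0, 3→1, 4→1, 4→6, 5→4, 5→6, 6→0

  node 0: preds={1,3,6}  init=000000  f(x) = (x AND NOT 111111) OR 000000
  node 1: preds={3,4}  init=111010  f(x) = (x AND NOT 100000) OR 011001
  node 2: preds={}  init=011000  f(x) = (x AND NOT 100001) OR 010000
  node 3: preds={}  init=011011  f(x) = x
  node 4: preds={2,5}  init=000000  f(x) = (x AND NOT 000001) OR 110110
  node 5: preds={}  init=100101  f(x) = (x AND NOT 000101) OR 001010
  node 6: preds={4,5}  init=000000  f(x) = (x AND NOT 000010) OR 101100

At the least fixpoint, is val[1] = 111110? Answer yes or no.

no

Worklist (11 pops):
  #1 pop 0: in=111011 → 000000 (no change)
  #2 pop 1: in=011011 → 111011 (was 111010); enqueue [0]
  #3 pop 2: in=000000 → 011000 (no change)
  #4 pop 3: in=000000 → 011011 (no change)
  #5 pop 4: in=111101 → 111110 (was 000000); enqueue [1]
  #6 pop 5: in=000000 → 101111 (was 100101); enqueue [4]
  #7 pop 6: in=111111 → 111101 (was 000000); enqueue []
  #8 pop 0: in=111111 → 000000 (no change)
  #9 pop 1: in=111111 → 111111 (was 111011); enqueue [0]
  #10 pop 4: in=111111 → 111110 (no change)
  #11 pop 0: in=111111 → 000000 (no change)

Fixpoint:
  val[0] = 000000
  val[1] = 111111
  val[2] = 011000
  val[3] = 011011
  val[4] = 111110
  val[5] = 101111
  val[6] = 111101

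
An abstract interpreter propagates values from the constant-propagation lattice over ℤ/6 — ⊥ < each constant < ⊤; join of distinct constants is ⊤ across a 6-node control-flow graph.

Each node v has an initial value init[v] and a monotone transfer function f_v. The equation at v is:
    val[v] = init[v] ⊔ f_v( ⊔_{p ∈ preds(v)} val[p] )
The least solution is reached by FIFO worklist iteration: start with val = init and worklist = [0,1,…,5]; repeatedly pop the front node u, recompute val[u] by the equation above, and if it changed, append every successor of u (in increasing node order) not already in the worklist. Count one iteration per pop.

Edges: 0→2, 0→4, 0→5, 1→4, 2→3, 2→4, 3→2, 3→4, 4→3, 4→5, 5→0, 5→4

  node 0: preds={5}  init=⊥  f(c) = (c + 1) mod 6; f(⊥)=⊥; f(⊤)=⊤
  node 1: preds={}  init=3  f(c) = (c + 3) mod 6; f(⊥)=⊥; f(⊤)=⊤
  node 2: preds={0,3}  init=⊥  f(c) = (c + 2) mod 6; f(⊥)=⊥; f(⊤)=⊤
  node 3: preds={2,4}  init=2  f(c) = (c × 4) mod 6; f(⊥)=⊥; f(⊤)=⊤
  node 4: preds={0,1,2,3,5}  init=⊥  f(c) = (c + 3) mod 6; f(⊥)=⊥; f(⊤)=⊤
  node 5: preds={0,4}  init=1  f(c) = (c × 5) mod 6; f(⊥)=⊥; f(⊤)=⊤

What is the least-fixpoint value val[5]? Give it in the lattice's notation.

⊤

Worklist (12 pops):
  #1 pop 0: in=1 → 2 (was ⊥); enqueue []
  #2 pop 1: in=⊥ → 3 (no change)
  #3 pop 2: in=2 → 4 (was ⊥); enqueue []
  #4 pop 3: in=4 → ⊤ (was 2); enqueue [2]
  #5 pop 4: in=⊤ → ⊤ (was ⊥); enqueue [3]
  #6 pop 5: in=⊤ → ⊤ (was 1); enqueue [0,4]
  #7 pop 2: in=⊤ → ⊤ (was 4); enqueue []
  #8 pop 3: in=⊤ → ⊤ (no change)
  #9 pop 0: in=⊤ → ⊤ (was 2); enqueue [2,5]
  #10 pop 4: in=⊤ → ⊤ (no change)
  #11 pop 2: in=⊤ → ⊤ (no change)
  #12 pop 5: in=⊤ → ⊤ (no change)

Fixpoint:
  val[0] = ⊤
  val[1] = 3
  val[2] = ⊤
  val[3] = ⊤
  val[4] = ⊤
  val[5] = ⊤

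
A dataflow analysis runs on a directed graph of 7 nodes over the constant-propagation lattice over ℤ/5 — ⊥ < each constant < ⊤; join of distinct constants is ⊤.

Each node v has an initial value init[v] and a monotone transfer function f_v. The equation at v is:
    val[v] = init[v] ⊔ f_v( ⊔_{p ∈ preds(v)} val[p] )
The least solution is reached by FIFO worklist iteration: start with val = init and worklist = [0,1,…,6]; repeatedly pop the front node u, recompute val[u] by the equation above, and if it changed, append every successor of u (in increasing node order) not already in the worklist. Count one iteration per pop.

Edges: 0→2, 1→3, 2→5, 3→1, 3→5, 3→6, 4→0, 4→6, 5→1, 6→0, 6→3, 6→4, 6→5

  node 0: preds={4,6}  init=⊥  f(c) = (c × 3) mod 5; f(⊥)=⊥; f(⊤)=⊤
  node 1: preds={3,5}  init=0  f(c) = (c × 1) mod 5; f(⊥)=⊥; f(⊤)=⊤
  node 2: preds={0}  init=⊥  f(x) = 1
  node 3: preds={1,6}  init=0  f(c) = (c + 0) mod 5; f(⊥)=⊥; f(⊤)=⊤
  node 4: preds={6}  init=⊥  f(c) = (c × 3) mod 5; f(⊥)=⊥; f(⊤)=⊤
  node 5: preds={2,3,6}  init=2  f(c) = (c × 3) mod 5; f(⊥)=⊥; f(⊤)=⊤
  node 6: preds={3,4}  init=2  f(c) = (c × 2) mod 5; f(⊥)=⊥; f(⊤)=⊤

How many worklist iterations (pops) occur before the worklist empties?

15

Trace (15 dequeues):
  [1] u=0 | in 2 | out 1 | prev ⊥ | push {}
  [2] u=1 | in ⊤ | out ⊤ | prev 0 | push {}
  [3] u=2 | in 1 | out 1 | prev ⊥ | push {}
  [4] u=3 | in ⊤ | out ⊤ | prev 0 | push {1}
  [5] u=4 | in 2 | out 1 | prev ⊥ | push {0}
  [6] u=5 | in ⊤ | out ⊤ | prev 2 | push {}
  [7] u=6 | in ⊤ | out ⊤ | prev 2 | push {3,4,5}
  [8] u=1 | in ⊤ | out ⊤ | ==
  [9] u=0 | in ⊤ | out ⊤ | prev 1 | push {2}
  [10] u=3 | in ⊤ | out ⊤ | ==
  [11] u=4 | in ⊤ | out ⊤ | prev 1 | push {0,6}
  [12] u=5 | in ⊤ | out ⊤ | ==
  [13] u=2 | in ⊤ | out 1 | ==
  [14] u=0 | in ⊤ | out ⊤ | ==
  [15] u=6 | in ⊤ | out ⊤ | ==

Converged values:
  [0] ⊤
  [1] ⊤
  [2] 1
  [3] ⊤
  [4] ⊤
  [5] ⊤
  [6] ⊤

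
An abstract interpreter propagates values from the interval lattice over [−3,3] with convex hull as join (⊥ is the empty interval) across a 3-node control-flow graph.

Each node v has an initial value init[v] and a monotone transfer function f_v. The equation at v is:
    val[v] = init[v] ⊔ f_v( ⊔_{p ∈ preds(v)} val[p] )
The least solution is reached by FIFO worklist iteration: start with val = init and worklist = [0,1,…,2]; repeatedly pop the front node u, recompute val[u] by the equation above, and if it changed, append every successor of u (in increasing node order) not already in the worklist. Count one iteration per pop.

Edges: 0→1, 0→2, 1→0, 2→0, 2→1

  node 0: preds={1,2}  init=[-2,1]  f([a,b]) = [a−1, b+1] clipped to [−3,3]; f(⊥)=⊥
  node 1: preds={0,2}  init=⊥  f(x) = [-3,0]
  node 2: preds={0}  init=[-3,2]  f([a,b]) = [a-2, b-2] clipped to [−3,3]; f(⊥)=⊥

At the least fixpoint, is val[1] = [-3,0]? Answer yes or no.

Iteration log — 4 steps:
  step 1. node 0  ⊔preds=[-3,2]  new=[-3,3]  old=[-2,1]  +wl: 
  step 2. node 1  ⊔preds=[-3,3]  new=[-3,0]  old=⊥  +wl: 0
  step 3. node 2  ⊔preds=[-3,3]  new=[-3,2]  stable
  step 4. node 0  ⊔preds=[-3,2]  new=[-3,3]  stable

Least fixpoint reached:
  node 0: [-3,3]
  node 1: [-3,0]
  node 2: [-3,2]

yes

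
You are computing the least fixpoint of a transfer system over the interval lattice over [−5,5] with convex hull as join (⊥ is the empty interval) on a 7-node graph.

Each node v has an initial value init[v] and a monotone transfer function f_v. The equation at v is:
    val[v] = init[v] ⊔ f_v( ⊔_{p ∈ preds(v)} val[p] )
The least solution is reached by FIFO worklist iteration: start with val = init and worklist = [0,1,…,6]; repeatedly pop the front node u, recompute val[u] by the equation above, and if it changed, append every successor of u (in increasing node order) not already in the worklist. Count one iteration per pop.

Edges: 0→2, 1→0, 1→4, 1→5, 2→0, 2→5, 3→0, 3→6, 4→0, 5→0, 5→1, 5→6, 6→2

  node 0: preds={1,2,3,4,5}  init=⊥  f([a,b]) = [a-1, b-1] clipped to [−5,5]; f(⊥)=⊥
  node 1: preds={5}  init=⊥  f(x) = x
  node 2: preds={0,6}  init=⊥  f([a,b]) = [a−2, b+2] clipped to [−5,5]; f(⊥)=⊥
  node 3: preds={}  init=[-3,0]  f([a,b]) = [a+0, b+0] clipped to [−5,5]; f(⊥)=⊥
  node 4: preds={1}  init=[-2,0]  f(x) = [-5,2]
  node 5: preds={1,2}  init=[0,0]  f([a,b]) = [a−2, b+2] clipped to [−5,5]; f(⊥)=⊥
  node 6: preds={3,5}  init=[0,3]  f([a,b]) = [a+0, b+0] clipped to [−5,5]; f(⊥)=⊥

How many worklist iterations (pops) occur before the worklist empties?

Trace (13 dequeues):
  [1] u=0 | in [-3,0] | out [-4,-1] | prev ⊥ | push {}
  [2] u=1 | in [0,0] | out [0,0] | prev ⊥ | push {0}
  [3] u=2 | in [-4,3] | out [-5,5] | prev ⊥ | push {}
  [4] u=3 | in ⊥ | out [-3,0] | ==
  [5] u=4 | in [0,0] | out [-5,2] | prev [-2,0] | push {}
  [6] u=5 | in [-5,5] | out [-5,5] | prev [0,0] | push {1}
  [7] u=6 | in [-5,5] | out [-5,5] | prev [0,3] | push {2}
  [8] u=0 | in [-5,5] | out [-5,4] | prev [-4,-1] | push {}
  [9] u=1 | in [-5,5] | out [-5,5] | prev [0,0] | push {0,4,5}
  [10] u=2 | in [-5,5] | out [-5,5] | ==
  [11] u=0 | in [-5,5] | out [-5,4] | ==
  [12] u=4 | in [-5,5] | out [-5,2] | ==
  [13] u=5 | in [-5,5] | out [-5,5] | ==

Converged values:
  [0] [-5,4]
  [1] [-5,5]
  [2] [-5,5]
  [3] [-3,0]
  [4] [-5,2]
  [5] [-5,5]
  [6] [-5,5]

13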